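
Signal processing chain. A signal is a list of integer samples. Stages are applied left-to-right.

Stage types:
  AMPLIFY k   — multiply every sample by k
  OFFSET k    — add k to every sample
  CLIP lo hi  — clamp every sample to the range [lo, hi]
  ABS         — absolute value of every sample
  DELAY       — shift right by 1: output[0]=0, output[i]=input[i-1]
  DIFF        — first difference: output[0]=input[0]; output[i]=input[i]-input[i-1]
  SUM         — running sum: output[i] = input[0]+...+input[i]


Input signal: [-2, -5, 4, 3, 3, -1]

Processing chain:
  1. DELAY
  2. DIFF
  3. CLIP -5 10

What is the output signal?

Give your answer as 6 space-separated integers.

Input: [-2, -5, 4, 3, 3, -1]
Stage 1 (DELAY): [0, -2, -5, 4, 3, 3] = [0, -2, -5, 4, 3, 3] -> [0, -2, -5, 4, 3, 3]
Stage 2 (DIFF): s[0]=0, -2-0=-2, -5--2=-3, 4--5=9, 3-4=-1, 3-3=0 -> [0, -2, -3, 9, -1, 0]
Stage 3 (CLIP -5 10): clip(0,-5,10)=0, clip(-2,-5,10)=-2, clip(-3,-5,10)=-3, clip(9,-5,10)=9, clip(-1,-5,10)=-1, clip(0,-5,10)=0 -> [0, -2, -3, 9, -1, 0]

Answer: 0 -2 -3 9 -1 0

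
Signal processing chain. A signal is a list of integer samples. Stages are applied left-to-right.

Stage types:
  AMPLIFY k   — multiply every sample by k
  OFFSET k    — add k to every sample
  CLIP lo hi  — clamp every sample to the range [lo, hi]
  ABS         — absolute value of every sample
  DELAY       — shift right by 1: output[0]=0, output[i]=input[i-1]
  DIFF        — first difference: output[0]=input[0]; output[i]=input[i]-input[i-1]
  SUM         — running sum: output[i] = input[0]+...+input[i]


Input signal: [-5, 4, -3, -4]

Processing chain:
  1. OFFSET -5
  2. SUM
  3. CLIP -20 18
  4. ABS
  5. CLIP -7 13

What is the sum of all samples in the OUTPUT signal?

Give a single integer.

Answer: 47

Derivation:
Input: [-5, 4, -3, -4]
Stage 1 (OFFSET -5): -5+-5=-10, 4+-5=-1, -3+-5=-8, -4+-5=-9 -> [-10, -1, -8, -9]
Stage 2 (SUM): sum[0..0]=-10, sum[0..1]=-11, sum[0..2]=-19, sum[0..3]=-28 -> [-10, -11, -19, -28]
Stage 3 (CLIP -20 18): clip(-10,-20,18)=-10, clip(-11,-20,18)=-11, clip(-19,-20,18)=-19, clip(-28,-20,18)=-20 -> [-10, -11, -19, -20]
Stage 4 (ABS): |-10|=10, |-11|=11, |-19|=19, |-20|=20 -> [10, 11, 19, 20]
Stage 5 (CLIP -7 13): clip(10,-7,13)=10, clip(11,-7,13)=11, clip(19,-7,13)=13, clip(20,-7,13)=13 -> [10, 11, 13, 13]
Output sum: 47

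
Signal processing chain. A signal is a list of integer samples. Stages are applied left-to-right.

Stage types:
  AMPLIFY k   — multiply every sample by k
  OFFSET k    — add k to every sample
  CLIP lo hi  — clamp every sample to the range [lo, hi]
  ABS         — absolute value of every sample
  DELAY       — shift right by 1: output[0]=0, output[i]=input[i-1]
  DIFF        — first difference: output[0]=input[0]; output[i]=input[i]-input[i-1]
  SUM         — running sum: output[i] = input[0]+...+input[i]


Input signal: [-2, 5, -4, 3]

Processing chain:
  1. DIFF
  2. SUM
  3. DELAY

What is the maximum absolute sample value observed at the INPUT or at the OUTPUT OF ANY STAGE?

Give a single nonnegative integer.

Answer: 9

Derivation:
Input: [-2, 5, -4, 3] (max |s|=5)
Stage 1 (DIFF): s[0]=-2, 5--2=7, -4-5=-9, 3--4=7 -> [-2, 7, -9, 7] (max |s|=9)
Stage 2 (SUM): sum[0..0]=-2, sum[0..1]=5, sum[0..2]=-4, sum[0..3]=3 -> [-2, 5, -4, 3] (max |s|=5)
Stage 3 (DELAY): [0, -2, 5, -4] = [0, -2, 5, -4] -> [0, -2, 5, -4] (max |s|=5)
Overall max amplitude: 9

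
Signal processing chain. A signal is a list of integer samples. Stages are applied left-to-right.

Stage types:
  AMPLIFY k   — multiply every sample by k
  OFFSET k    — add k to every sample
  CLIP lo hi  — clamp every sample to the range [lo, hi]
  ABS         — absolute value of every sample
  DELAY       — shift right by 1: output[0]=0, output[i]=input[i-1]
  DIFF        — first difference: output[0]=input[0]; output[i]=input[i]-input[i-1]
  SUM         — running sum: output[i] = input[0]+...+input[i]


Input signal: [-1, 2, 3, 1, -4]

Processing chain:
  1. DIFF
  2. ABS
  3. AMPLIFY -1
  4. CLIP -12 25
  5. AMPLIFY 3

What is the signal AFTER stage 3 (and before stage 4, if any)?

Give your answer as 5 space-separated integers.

Input: [-1, 2, 3, 1, -4]
Stage 1 (DIFF): s[0]=-1, 2--1=3, 3-2=1, 1-3=-2, -4-1=-5 -> [-1, 3, 1, -2, -5]
Stage 2 (ABS): |-1|=1, |3|=3, |1|=1, |-2|=2, |-5|=5 -> [1, 3, 1, 2, 5]
Stage 3 (AMPLIFY -1): 1*-1=-1, 3*-1=-3, 1*-1=-1, 2*-1=-2, 5*-1=-5 -> [-1, -3, -1, -2, -5]

Answer: -1 -3 -1 -2 -5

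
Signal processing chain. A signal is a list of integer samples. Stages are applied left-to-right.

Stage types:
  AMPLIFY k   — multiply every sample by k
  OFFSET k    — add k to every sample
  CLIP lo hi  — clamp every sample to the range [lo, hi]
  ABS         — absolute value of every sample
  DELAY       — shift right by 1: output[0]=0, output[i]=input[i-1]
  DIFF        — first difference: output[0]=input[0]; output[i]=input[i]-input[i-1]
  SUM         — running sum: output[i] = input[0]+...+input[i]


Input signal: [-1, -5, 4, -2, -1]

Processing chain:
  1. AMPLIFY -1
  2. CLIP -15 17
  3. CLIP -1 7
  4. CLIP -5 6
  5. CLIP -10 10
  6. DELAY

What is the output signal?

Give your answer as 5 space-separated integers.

Input: [-1, -5, 4, -2, -1]
Stage 1 (AMPLIFY -1): -1*-1=1, -5*-1=5, 4*-1=-4, -2*-1=2, -1*-1=1 -> [1, 5, -4, 2, 1]
Stage 2 (CLIP -15 17): clip(1,-15,17)=1, clip(5,-15,17)=5, clip(-4,-15,17)=-4, clip(2,-15,17)=2, clip(1,-15,17)=1 -> [1, 5, -4, 2, 1]
Stage 3 (CLIP -1 7): clip(1,-1,7)=1, clip(5,-1,7)=5, clip(-4,-1,7)=-1, clip(2,-1,7)=2, clip(1,-1,7)=1 -> [1, 5, -1, 2, 1]
Stage 4 (CLIP -5 6): clip(1,-5,6)=1, clip(5,-5,6)=5, clip(-1,-5,6)=-1, clip(2,-5,6)=2, clip(1,-5,6)=1 -> [1, 5, -1, 2, 1]
Stage 5 (CLIP -10 10): clip(1,-10,10)=1, clip(5,-10,10)=5, clip(-1,-10,10)=-1, clip(2,-10,10)=2, clip(1,-10,10)=1 -> [1, 5, -1, 2, 1]
Stage 6 (DELAY): [0, 1, 5, -1, 2] = [0, 1, 5, -1, 2] -> [0, 1, 5, -1, 2]

Answer: 0 1 5 -1 2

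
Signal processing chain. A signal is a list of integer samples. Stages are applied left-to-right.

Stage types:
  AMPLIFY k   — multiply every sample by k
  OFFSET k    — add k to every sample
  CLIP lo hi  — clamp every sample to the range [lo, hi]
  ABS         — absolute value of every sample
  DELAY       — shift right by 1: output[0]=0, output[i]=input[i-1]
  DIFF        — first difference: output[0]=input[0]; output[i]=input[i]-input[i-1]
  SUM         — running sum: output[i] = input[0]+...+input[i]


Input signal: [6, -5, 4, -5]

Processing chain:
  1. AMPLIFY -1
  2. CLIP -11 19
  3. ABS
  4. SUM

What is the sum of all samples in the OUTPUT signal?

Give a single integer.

Answer: 52

Derivation:
Input: [6, -5, 4, -5]
Stage 1 (AMPLIFY -1): 6*-1=-6, -5*-1=5, 4*-1=-4, -5*-1=5 -> [-6, 5, -4, 5]
Stage 2 (CLIP -11 19): clip(-6,-11,19)=-6, clip(5,-11,19)=5, clip(-4,-11,19)=-4, clip(5,-11,19)=5 -> [-6, 5, -4, 5]
Stage 3 (ABS): |-6|=6, |5|=5, |-4|=4, |5|=5 -> [6, 5, 4, 5]
Stage 4 (SUM): sum[0..0]=6, sum[0..1]=11, sum[0..2]=15, sum[0..3]=20 -> [6, 11, 15, 20]
Output sum: 52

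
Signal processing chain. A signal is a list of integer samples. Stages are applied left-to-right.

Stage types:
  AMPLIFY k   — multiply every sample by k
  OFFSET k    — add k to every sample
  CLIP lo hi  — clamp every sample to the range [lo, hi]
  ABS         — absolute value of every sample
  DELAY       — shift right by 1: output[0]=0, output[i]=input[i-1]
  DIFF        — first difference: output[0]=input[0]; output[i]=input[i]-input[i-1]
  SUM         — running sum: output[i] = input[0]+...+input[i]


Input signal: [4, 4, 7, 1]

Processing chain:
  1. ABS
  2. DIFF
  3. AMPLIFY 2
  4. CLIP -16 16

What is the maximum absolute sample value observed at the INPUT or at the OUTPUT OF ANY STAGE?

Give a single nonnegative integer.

Answer: 12

Derivation:
Input: [4, 4, 7, 1] (max |s|=7)
Stage 1 (ABS): |4|=4, |4|=4, |7|=7, |1|=1 -> [4, 4, 7, 1] (max |s|=7)
Stage 2 (DIFF): s[0]=4, 4-4=0, 7-4=3, 1-7=-6 -> [4, 0, 3, -6] (max |s|=6)
Stage 3 (AMPLIFY 2): 4*2=8, 0*2=0, 3*2=6, -6*2=-12 -> [8, 0, 6, -12] (max |s|=12)
Stage 4 (CLIP -16 16): clip(8,-16,16)=8, clip(0,-16,16)=0, clip(6,-16,16)=6, clip(-12,-16,16)=-12 -> [8, 0, 6, -12] (max |s|=12)
Overall max amplitude: 12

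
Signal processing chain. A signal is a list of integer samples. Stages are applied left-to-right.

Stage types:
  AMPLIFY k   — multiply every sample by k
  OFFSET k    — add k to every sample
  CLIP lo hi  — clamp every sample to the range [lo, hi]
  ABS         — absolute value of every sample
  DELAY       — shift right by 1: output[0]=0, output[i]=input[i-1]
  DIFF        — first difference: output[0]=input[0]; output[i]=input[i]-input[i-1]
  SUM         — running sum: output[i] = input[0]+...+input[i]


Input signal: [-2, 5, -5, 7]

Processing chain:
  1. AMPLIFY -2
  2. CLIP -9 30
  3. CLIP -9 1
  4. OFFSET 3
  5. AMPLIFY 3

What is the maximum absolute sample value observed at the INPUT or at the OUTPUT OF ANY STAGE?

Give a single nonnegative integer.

Input: [-2, 5, -5, 7] (max |s|=7)
Stage 1 (AMPLIFY -2): -2*-2=4, 5*-2=-10, -5*-2=10, 7*-2=-14 -> [4, -10, 10, -14] (max |s|=14)
Stage 2 (CLIP -9 30): clip(4,-9,30)=4, clip(-10,-9,30)=-9, clip(10,-9,30)=10, clip(-14,-9,30)=-9 -> [4, -9, 10, -9] (max |s|=10)
Stage 3 (CLIP -9 1): clip(4,-9,1)=1, clip(-9,-9,1)=-9, clip(10,-9,1)=1, clip(-9,-9,1)=-9 -> [1, -9, 1, -9] (max |s|=9)
Stage 4 (OFFSET 3): 1+3=4, -9+3=-6, 1+3=4, -9+3=-6 -> [4, -6, 4, -6] (max |s|=6)
Stage 5 (AMPLIFY 3): 4*3=12, -6*3=-18, 4*3=12, -6*3=-18 -> [12, -18, 12, -18] (max |s|=18)
Overall max amplitude: 18

Answer: 18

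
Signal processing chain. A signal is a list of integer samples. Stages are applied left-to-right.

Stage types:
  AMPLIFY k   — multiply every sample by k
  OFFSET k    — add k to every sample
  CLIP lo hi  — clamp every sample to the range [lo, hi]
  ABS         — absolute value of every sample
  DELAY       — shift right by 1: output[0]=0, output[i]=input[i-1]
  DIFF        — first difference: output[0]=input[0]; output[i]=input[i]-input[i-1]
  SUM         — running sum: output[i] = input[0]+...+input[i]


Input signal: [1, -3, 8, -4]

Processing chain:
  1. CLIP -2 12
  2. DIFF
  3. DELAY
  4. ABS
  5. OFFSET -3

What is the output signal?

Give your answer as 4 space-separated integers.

Answer: -3 -2 0 7

Derivation:
Input: [1, -3, 8, -4]
Stage 1 (CLIP -2 12): clip(1,-2,12)=1, clip(-3,-2,12)=-2, clip(8,-2,12)=8, clip(-4,-2,12)=-2 -> [1, -2, 8, -2]
Stage 2 (DIFF): s[0]=1, -2-1=-3, 8--2=10, -2-8=-10 -> [1, -3, 10, -10]
Stage 3 (DELAY): [0, 1, -3, 10] = [0, 1, -3, 10] -> [0, 1, -3, 10]
Stage 4 (ABS): |0|=0, |1|=1, |-3|=3, |10|=10 -> [0, 1, 3, 10]
Stage 5 (OFFSET -3): 0+-3=-3, 1+-3=-2, 3+-3=0, 10+-3=7 -> [-3, -2, 0, 7]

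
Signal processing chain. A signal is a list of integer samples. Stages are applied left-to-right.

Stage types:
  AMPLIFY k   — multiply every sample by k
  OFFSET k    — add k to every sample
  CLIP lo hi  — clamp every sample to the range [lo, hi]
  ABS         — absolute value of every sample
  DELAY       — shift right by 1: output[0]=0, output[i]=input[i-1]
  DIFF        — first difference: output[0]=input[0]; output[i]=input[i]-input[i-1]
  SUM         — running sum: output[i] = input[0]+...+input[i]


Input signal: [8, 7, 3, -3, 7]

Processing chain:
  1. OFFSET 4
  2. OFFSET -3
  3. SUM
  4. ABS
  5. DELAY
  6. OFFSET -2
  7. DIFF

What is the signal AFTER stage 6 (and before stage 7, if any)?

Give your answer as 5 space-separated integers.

Answer: -2 7 15 19 17

Derivation:
Input: [8, 7, 3, -3, 7]
Stage 1 (OFFSET 4): 8+4=12, 7+4=11, 3+4=7, -3+4=1, 7+4=11 -> [12, 11, 7, 1, 11]
Stage 2 (OFFSET -3): 12+-3=9, 11+-3=8, 7+-3=4, 1+-3=-2, 11+-3=8 -> [9, 8, 4, -2, 8]
Stage 3 (SUM): sum[0..0]=9, sum[0..1]=17, sum[0..2]=21, sum[0..3]=19, sum[0..4]=27 -> [9, 17, 21, 19, 27]
Stage 4 (ABS): |9|=9, |17|=17, |21|=21, |19|=19, |27|=27 -> [9, 17, 21, 19, 27]
Stage 5 (DELAY): [0, 9, 17, 21, 19] = [0, 9, 17, 21, 19] -> [0, 9, 17, 21, 19]
Stage 6 (OFFSET -2): 0+-2=-2, 9+-2=7, 17+-2=15, 21+-2=19, 19+-2=17 -> [-2, 7, 15, 19, 17]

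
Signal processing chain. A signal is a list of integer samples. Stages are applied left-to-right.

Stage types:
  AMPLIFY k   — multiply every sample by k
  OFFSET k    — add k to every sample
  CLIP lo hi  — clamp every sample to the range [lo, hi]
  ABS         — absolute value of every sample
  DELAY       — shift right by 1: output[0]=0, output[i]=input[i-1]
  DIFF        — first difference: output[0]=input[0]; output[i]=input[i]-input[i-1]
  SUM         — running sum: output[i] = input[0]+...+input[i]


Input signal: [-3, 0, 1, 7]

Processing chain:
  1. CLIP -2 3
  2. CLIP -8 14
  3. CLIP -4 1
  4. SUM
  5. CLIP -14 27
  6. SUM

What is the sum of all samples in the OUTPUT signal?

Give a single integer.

Answer: -16

Derivation:
Input: [-3, 0, 1, 7]
Stage 1 (CLIP -2 3): clip(-3,-2,3)=-2, clip(0,-2,3)=0, clip(1,-2,3)=1, clip(7,-2,3)=3 -> [-2, 0, 1, 3]
Stage 2 (CLIP -8 14): clip(-2,-8,14)=-2, clip(0,-8,14)=0, clip(1,-8,14)=1, clip(3,-8,14)=3 -> [-2, 0, 1, 3]
Stage 3 (CLIP -4 1): clip(-2,-4,1)=-2, clip(0,-4,1)=0, clip(1,-4,1)=1, clip(3,-4,1)=1 -> [-2, 0, 1, 1]
Stage 4 (SUM): sum[0..0]=-2, sum[0..1]=-2, sum[0..2]=-1, sum[0..3]=0 -> [-2, -2, -1, 0]
Stage 5 (CLIP -14 27): clip(-2,-14,27)=-2, clip(-2,-14,27)=-2, clip(-1,-14,27)=-1, clip(0,-14,27)=0 -> [-2, -2, -1, 0]
Stage 6 (SUM): sum[0..0]=-2, sum[0..1]=-4, sum[0..2]=-5, sum[0..3]=-5 -> [-2, -4, -5, -5]
Output sum: -16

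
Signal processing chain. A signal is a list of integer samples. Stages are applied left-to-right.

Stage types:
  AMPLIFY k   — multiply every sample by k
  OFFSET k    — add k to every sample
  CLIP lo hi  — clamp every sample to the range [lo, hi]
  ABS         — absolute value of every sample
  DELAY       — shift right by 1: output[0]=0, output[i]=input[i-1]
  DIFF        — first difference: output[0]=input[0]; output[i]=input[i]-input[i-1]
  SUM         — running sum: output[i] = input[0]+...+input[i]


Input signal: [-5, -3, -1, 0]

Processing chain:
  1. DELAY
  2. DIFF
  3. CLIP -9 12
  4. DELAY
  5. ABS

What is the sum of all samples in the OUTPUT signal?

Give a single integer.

Answer: 7

Derivation:
Input: [-5, -3, -1, 0]
Stage 1 (DELAY): [0, -5, -3, -1] = [0, -5, -3, -1] -> [0, -5, -3, -1]
Stage 2 (DIFF): s[0]=0, -5-0=-5, -3--5=2, -1--3=2 -> [0, -5, 2, 2]
Stage 3 (CLIP -9 12): clip(0,-9,12)=0, clip(-5,-9,12)=-5, clip(2,-9,12)=2, clip(2,-9,12)=2 -> [0, -5, 2, 2]
Stage 4 (DELAY): [0, 0, -5, 2] = [0, 0, -5, 2] -> [0, 0, -5, 2]
Stage 5 (ABS): |0|=0, |0|=0, |-5|=5, |2|=2 -> [0, 0, 5, 2]
Output sum: 7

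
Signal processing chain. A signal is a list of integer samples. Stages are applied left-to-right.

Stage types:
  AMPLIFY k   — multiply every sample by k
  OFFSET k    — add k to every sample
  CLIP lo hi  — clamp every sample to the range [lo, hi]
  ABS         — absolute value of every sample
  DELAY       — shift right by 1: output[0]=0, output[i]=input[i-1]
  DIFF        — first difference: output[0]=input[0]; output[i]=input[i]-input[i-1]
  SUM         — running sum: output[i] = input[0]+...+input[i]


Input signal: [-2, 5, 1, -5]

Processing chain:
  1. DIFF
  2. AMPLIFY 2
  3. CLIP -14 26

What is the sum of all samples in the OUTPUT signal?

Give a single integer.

Input: [-2, 5, 1, -5]
Stage 1 (DIFF): s[0]=-2, 5--2=7, 1-5=-4, -5-1=-6 -> [-2, 7, -4, -6]
Stage 2 (AMPLIFY 2): -2*2=-4, 7*2=14, -4*2=-8, -6*2=-12 -> [-4, 14, -8, -12]
Stage 3 (CLIP -14 26): clip(-4,-14,26)=-4, clip(14,-14,26)=14, clip(-8,-14,26)=-8, clip(-12,-14,26)=-12 -> [-4, 14, -8, -12]
Output sum: -10

Answer: -10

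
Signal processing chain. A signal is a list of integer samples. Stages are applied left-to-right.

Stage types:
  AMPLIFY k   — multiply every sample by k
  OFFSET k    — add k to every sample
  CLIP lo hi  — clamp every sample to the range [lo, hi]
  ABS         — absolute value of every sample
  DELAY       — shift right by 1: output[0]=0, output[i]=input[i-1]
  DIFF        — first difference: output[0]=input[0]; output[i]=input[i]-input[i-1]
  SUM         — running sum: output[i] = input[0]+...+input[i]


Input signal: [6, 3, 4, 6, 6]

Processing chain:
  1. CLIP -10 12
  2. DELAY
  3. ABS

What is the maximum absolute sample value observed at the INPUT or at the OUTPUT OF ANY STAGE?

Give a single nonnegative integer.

Answer: 6

Derivation:
Input: [6, 3, 4, 6, 6] (max |s|=6)
Stage 1 (CLIP -10 12): clip(6,-10,12)=6, clip(3,-10,12)=3, clip(4,-10,12)=4, clip(6,-10,12)=6, clip(6,-10,12)=6 -> [6, 3, 4, 6, 6] (max |s|=6)
Stage 2 (DELAY): [0, 6, 3, 4, 6] = [0, 6, 3, 4, 6] -> [0, 6, 3, 4, 6] (max |s|=6)
Stage 3 (ABS): |0|=0, |6|=6, |3|=3, |4|=4, |6|=6 -> [0, 6, 3, 4, 6] (max |s|=6)
Overall max amplitude: 6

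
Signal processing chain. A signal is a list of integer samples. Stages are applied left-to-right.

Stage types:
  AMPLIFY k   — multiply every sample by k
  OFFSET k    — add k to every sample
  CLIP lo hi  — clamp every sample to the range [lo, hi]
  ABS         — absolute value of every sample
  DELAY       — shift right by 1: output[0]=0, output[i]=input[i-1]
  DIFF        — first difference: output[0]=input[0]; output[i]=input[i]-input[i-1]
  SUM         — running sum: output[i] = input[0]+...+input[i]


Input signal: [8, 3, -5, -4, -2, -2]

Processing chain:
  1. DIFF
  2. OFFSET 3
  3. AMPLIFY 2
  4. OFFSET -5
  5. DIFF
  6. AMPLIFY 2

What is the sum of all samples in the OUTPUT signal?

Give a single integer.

Input: [8, 3, -5, -4, -2, -2]
Stage 1 (DIFF): s[0]=8, 3-8=-5, -5-3=-8, -4--5=1, -2--4=2, -2--2=0 -> [8, -5, -8, 1, 2, 0]
Stage 2 (OFFSET 3): 8+3=11, -5+3=-2, -8+3=-5, 1+3=4, 2+3=5, 0+3=3 -> [11, -2, -5, 4, 5, 3]
Stage 3 (AMPLIFY 2): 11*2=22, -2*2=-4, -5*2=-10, 4*2=8, 5*2=10, 3*2=6 -> [22, -4, -10, 8, 10, 6]
Stage 4 (OFFSET -5): 22+-5=17, -4+-5=-9, -10+-5=-15, 8+-5=3, 10+-5=5, 6+-5=1 -> [17, -9, -15, 3, 5, 1]
Stage 5 (DIFF): s[0]=17, -9-17=-26, -15--9=-6, 3--15=18, 5-3=2, 1-5=-4 -> [17, -26, -6, 18, 2, -4]
Stage 6 (AMPLIFY 2): 17*2=34, -26*2=-52, -6*2=-12, 18*2=36, 2*2=4, -4*2=-8 -> [34, -52, -12, 36, 4, -8]
Output sum: 2

Answer: 2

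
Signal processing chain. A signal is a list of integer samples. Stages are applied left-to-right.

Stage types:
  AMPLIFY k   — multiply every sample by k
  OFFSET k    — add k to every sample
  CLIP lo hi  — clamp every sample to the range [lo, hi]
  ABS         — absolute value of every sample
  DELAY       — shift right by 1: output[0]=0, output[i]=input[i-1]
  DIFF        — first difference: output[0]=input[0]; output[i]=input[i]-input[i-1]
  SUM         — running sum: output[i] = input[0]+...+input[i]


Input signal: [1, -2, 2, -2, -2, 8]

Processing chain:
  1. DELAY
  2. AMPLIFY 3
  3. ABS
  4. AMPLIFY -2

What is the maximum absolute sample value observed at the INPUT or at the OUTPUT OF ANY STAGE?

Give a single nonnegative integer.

Answer: 12

Derivation:
Input: [1, -2, 2, -2, -2, 8] (max |s|=8)
Stage 1 (DELAY): [0, 1, -2, 2, -2, -2] = [0, 1, -2, 2, -2, -2] -> [0, 1, -2, 2, -2, -2] (max |s|=2)
Stage 2 (AMPLIFY 3): 0*3=0, 1*3=3, -2*3=-6, 2*3=6, -2*3=-6, -2*3=-6 -> [0, 3, -6, 6, -6, -6] (max |s|=6)
Stage 3 (ABS): |0|=0, |3|=3, |-6|=6, |6|=6, |-6|=6, |-6|=6 -> [0, 3, 6, 6, 6, 6] (max |s|=6)
Stage 4 (AMPLIFY -2): 0*-2=0, 3*-2=-6, 6*-2=-12, 6*-2=-12, 6*-2=-12, 6*-2=-12 -> [0, -6, -12, -12, -12, -12] (max |s|=12)
Overall max amplitude: 12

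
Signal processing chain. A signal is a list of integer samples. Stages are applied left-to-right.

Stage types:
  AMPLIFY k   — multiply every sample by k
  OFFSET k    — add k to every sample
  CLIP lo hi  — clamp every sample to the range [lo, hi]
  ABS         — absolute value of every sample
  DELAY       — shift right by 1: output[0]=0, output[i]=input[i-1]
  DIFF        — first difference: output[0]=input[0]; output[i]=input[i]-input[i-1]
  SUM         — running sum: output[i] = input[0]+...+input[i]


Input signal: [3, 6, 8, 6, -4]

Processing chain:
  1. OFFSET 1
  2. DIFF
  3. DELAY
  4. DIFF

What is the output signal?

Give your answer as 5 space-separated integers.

Answer: 0 4 -1 -1 -4

Derivation:
Input: [3, 6, 8, 6, -4]
Stage 1 (OFFSET 1): 3+1=4, 6+1=7, 8+1=9, 6+1=7, -4+1=-3 -> [4, 7, 9, 7, -3]
Stage 2 (DIFF): s[0]=4, 7-4=3, 9-7=2, 7-9=-2, -3-7=-10 -> [4, 3, 2, -2, -10]
Stage 3 (DELAY): [0, 4, 3, 2, -2] = [0, 4, 3, 2, -2] -> [0, 4, 3, 2, -2]
Stage 4 (DIFF): s[0]=0, 4-0=4, 3-4=-1, 2-3=-1, -2-2=-4 -> [0, 4, -1, -1, -4]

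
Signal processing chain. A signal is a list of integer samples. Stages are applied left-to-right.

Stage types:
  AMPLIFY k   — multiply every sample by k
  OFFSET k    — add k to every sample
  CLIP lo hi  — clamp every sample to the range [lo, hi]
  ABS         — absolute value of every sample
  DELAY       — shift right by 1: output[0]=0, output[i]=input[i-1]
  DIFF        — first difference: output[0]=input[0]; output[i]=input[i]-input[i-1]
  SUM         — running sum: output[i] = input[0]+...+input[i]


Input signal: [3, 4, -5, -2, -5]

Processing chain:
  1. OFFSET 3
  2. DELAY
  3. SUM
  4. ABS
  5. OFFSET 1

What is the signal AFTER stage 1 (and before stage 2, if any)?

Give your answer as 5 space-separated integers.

Input: [3, 4, -5, -2, -5]
Stage 1 (OFFSET 3): 3+3=6, 4+3=7, -5+3=-2, -2+3=1, -5+3=-2 -> [6, 7, -2, 1, -2]

Answer: 6 7 -2 1 -2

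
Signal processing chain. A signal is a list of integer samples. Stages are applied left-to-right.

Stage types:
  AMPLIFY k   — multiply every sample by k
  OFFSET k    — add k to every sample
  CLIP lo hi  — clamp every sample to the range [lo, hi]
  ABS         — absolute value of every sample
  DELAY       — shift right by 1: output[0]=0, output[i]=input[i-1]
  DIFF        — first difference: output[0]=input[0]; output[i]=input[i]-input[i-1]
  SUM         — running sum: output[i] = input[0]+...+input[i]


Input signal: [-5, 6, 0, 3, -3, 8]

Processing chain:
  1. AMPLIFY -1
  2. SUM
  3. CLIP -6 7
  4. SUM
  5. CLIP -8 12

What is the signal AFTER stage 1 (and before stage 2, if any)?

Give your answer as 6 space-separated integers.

Input: [-5, 6, 0, 3, -3, 8]
Stage 1 (AMPLIFY -1): -5*-1=5, 6*-1=-6, 0*-1=0, 3*-1=-3, -3*-1=3, 8*-1=-8 -> [5, -6, 0, -3, 3, -8]

Answer: 5 -6 0 -3 3 -8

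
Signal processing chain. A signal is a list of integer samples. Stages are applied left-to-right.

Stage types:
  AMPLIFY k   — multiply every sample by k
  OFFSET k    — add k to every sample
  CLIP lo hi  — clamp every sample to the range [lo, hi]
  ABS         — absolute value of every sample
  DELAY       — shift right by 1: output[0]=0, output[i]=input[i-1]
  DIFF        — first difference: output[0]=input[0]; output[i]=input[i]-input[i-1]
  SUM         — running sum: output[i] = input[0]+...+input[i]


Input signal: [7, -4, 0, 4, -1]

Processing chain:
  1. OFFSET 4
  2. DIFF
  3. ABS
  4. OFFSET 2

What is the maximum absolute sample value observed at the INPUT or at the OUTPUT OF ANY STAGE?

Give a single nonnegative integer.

Answer: 13

Derivation:
Input: [7, -4, 0, 4, -1] (max |s|=7)
Stage 1 (OFFSET 4): 7+4=11, -4+4=0, 0+4=4, 4+4=8, -1+4=3 -> [11, 0, 4, 8, 3] (max |s|=11)
Stage 2 (DIFF): s[0]=11, 0-11=-11, 4-0=4, 8-4=4, 3-8=-5 -> [11, -11, 4, 4, -5] (max |s|=11)
Stage 3 (ABS): |11|=11, |-11|=11, |4|=4, |4|=4, |-5|=5 -> [11, 11, 4, 4, 5] (max |s|=11)
Stage 4 (OFFSET 2): 11+2=13, 11+2=13, 4+2=6, 4+2=6, 5+2=7 -> [13, 13, 6, 6, 7] (max |s|=13)
Overall max amplitude: 13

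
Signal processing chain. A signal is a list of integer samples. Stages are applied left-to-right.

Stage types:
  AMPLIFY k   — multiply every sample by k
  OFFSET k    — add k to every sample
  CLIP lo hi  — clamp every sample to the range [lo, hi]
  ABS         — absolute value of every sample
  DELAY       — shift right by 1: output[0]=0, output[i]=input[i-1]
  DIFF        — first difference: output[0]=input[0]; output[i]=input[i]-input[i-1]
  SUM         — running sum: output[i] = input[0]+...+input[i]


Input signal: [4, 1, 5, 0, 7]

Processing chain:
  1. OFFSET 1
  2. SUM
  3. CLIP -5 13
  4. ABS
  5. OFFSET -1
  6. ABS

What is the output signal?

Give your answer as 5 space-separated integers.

Input: [4, 1, 5, 0, 7]
Stage 1 (OFFSET 1): 4+1=5, 1+1=2, 5+1=6, 0+1=1, 7+1=8 -> [5, 2, 6, 1, 8]
Stage 2 (SUM): sum[0..0]=5, sum[0..1]=7, sum[0..2]=13, sum[0..3]=14, sum[0..4]=22 -> [5, 7, 13, 14, 22]
Stage 3 (CLIP -5 13): clip(5,-5,13)=5, clip(7,-5,13)=7, clip(13,-5,13)=13, clip(14,-5,13)=13, clip(22,-5,13)=13 -> [5, 7, 13, 13, 13]
Stage 4 (ABS): |5|=5, |7|=7, |13|=13, |13|=13, |13|=13 -> [5, 7, 13, 13, 13]
Stage 5 (OFFSET -1): 5+-1=4, 7+-1=6, 13+-1=12, 13+-1=12, 13+-1=12 -> [4, 6, 12, 12, 12]
Stage 6 (ABS): |4|=4, |6|=6, |12|=12, |12|=12, |12|=12 -> [4, 6, 12, 12, 12]

Answer: 4 6 12 12 12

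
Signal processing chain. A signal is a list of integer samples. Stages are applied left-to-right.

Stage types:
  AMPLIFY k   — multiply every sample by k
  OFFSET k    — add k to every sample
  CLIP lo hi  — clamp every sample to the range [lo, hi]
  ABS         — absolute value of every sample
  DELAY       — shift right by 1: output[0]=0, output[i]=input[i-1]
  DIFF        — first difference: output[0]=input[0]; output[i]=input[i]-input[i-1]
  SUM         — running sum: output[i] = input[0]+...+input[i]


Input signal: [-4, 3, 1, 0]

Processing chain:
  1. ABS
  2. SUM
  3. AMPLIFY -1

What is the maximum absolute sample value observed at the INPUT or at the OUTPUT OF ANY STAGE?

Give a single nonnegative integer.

Answer: 8

Derivation:
Input: [-4, 3, 1, 0] (max |s|=4)
Stage 1 (ABS): |-4|=4, |3|=3, |1|=1, |0|=0 -> [4, 3, 1, 0] (max |s|=4)
Stage 2 (SUM): sum[0..0]=4, sum[0..1]=7, sum[0..2]=8, sum[0..3]=8 -> [4, 7, 8, 8] (max |s|=8)
Stage 3 (AMPLIFY -1): 4*-1=-4, 7*-1=-7, 8*-1=-8, 8*-1=-8 -> [-4, -7, -8, -8] (max |s|=8)
Overall max amplitude: 8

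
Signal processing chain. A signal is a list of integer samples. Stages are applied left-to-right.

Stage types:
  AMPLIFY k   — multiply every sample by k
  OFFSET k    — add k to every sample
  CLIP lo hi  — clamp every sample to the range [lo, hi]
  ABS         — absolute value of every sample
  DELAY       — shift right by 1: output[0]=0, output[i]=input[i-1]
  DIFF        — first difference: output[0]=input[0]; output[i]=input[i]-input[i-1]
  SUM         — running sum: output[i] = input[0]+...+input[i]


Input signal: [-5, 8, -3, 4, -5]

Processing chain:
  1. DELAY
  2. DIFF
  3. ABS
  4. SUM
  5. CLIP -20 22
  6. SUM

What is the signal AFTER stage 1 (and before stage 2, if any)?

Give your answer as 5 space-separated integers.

Input: [-5, 8, -3, 4, -5]
Stage 1 (DELAY): [0, -5, 8, -3, 4] = [0, -5, 8, -3, 4] -> [0, -5, 8, -3, 4]

Answer: 0 -5 8 -3 4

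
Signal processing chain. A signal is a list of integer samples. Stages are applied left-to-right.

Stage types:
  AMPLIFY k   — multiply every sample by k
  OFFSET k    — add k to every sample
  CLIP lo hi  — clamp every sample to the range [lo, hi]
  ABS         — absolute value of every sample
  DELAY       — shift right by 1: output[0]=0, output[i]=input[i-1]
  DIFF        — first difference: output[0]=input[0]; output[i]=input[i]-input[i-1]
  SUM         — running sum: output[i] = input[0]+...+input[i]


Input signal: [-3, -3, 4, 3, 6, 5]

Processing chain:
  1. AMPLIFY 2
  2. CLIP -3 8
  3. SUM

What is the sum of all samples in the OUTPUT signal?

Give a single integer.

Answer: 41

Derivation:
Input: [-3, -3, 4, 3, 6, 5]
Stage 1 (AMPLIFY 2): -3*2=-6, -3*2=-6, 4*2=8, 3*2=6, 6*2=12, 5*2=10 -> [-6, -6, 8, 6, 12, 10]
Stage 2 (CLIP -3 8): clip(-6,-3,8)=-3, clip(-6,-3,8)=-3, clip(8,-3,8)=8, clip(6,-3,8)=6, clip(12,-3,8)=8, clip(10,-3,8)=8 -> [-3, -3, 8, 6, 8, 8]
Stage 3 (SUM): sum[0..0]=-3, sum[0..1]=-6, sum[0..2]=2, sum[0..3]=8, sum[0..4]=16, sum[0..5]=24 -> [-3, -6, 2, 8, 16, 24]
Output sum: 41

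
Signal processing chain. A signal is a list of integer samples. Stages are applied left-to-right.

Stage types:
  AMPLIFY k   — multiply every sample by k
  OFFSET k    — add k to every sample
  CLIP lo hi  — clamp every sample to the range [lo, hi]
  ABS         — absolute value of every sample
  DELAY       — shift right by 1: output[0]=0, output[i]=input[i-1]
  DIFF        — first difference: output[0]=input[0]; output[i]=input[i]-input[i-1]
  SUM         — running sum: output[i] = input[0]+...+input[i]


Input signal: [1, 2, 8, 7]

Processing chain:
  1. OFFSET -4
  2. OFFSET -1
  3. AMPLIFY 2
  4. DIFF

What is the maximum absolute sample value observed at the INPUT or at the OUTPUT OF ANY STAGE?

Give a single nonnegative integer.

Answer: 12

Derivation:
Input: [1, 2, 8, 7] (max |s|=8)
Stage 1 (OFFSET -4): 1+-4=-3, 2+-4=-2, 8+-4=4, 7+-4=3 -> [-3, -2, 4, 3] (max |s|=4)
Stage 2 (OFFSET -1): -3+-1=-4, -2+-1=-3, 4+-1=3, 3+-1=2 -> [-4, -3, 3, 2] (max |s|=4)
Stage 3 (AMPLIFY 2): -4*2=-8, -3*2=-6, 3*2=6, 2*2=4 -> [-8, -6, 6, 4] (max |s|=8)
Stage 4 (DIFF): s[0]=-8, -6--8=2, 6--6=12, 4-6=-2 -> [-8, 2, 12, -2] (max |s|=12)
Overall max amplitude: 12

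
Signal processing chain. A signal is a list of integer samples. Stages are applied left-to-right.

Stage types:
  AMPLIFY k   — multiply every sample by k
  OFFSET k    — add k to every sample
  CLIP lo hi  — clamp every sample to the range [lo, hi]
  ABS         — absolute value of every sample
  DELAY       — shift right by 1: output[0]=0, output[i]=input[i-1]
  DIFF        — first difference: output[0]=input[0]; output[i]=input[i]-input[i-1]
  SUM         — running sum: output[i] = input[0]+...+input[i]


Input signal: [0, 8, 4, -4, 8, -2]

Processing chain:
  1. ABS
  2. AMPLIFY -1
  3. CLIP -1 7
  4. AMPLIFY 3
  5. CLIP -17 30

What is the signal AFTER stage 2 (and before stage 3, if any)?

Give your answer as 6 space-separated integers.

Answer: 0 -8 -4 -4 -8 -2

Derivation:
Input: [0, 8, 4, -4, 8, -2]
Stage 1 (ABS): |0|=0, |8|=8, |4|=4, |-4|=4, |8|=8, |-2|=2 -> [0, 8, 4, 4, 8, 2]
Stage 2 (AMPLIFY -1): 0*-1=0, 8*-1=-8, 4*-1=-4, 4*-1=-4, 8*-1=-8, 2*-1=-2 -> [0, -8, -4, -4, -8, -2]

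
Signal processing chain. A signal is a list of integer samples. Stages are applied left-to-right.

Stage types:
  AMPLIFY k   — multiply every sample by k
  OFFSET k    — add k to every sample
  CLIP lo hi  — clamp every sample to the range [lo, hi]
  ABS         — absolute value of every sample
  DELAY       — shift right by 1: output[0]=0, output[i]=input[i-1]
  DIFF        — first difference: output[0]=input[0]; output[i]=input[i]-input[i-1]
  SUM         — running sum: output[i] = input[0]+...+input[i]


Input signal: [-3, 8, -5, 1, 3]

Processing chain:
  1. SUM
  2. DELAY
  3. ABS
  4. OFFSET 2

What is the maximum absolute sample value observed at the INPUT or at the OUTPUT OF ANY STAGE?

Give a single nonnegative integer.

Input: [-3, 8, -5, 1, 3] (max |s|=8)
Stage 1 (SUM): sum[0..0]=-3, sum[0..1]=5, sum[0..2]=0, sum[0..3]=1, sum[0..4]=4 -> [-3, 5, 0, 1, 4] (max |s|=5)
Stage 2 (DELAY): [0, -3, 5, 0, 1] = [0, -3, 5, 0, 1] -> [0, -3, 5, 0, 1] (max |s|=5)
Stage 3 (ABS): |0|=0, |-3|=3, |5|=5, |0|=0, |1|=1 -> [0, 3, 5, 0, 1] (max |s|=5)
Stage 4 (OFFSET 2): 0+2=2, 3+2=5, 5+2=7, 0+2=2, 1+2=3 -> [2, 5, 7, 2, 3] (max |s|=7)
Overall max amplitude: 8

Answer: 8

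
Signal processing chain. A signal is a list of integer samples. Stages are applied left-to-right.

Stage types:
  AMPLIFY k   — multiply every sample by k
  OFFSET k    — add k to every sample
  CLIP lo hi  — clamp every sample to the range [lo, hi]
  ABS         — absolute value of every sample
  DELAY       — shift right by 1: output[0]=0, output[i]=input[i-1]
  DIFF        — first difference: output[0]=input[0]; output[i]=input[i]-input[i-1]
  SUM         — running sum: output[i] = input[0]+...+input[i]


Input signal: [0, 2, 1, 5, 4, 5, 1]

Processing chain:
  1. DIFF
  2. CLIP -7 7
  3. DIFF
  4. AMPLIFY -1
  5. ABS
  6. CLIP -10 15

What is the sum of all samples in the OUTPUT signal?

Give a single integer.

Input: [0, 2, 1, 5, 4, 5, 1]
Stage 1 (DIFF): s[0]=0, 2-0=2, 1-2=-1, 5-1=4, 4-5=-1, 5-4=1, 1-5=-4 -> [0, 2, -1, 4, -1, 1, -4]
Stage 2 (CLIP -7 7): clip(0,-7,7)=0, clip(2,-7,7)=2, clip(-1,-7,7)=-1, clip(4,-7,7)=4, clip(-1,-7,7)=-1, clip(1,-7,7)=1, clip(-4,-7,7)=-4 -> [0, 2, -1, 4, -1, 1, -4]
Stage 3 (DIFF): s[0]=0, 2-0=2, -1-2=-3, 4--1=5, -1-4=-5, 1--1=2, -4-1=-5 -> [0, 2, -3, 5, -5, 2, -5]
Stage 4 (AMPLIFY -1): 0*-1=0, 2*-1=-2, -3*-1=3, 5*-1=-5, -5*-1=5, 2*-1=-2, -5*-1=5 -> [0, -2, 3, -5, 5, -2, 5]
Stage 5 (ABS): |0|=0, |-2|=2, |3|=3, |-5|=5, |5|=5, |-2|=2, |5|=5 -> [0, 2, 3, 5, 5, 2, 5]
Stage 6 (CLIP -10 15): clip(0,-10,15)=0, clip(2,-10,15)=2, clip(3,-10,15)=3, clip(5,-10,15)=5, clip(5,-10,15)=5, clip(2,-10,15)=2, clip(5,-10,15)=5 -> [0, 2, 3, 5, 5, 2, 5]
Output sum: 22

Answer: 22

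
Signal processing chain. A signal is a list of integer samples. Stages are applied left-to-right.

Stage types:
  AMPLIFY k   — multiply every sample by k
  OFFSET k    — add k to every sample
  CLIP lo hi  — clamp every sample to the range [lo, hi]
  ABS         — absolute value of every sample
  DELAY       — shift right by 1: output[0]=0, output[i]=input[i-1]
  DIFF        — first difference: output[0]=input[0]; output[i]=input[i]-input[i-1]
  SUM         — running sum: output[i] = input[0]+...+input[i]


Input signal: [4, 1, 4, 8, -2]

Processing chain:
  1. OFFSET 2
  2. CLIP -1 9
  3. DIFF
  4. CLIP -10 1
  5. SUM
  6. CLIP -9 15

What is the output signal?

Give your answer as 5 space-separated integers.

Answer: 1 -2 -1 0 -9

Derivation:
Input: [4, 1, 4, 8, -2]
Stage 1 (OFFSET 2): 4+2=6, 1+2=3, 4+2=6, 8+2=10, -2+2=0 -> [6, 3, 6, 10, 0]
Stage 2 (CLIP -1 9): clip(6,-1,9)=6, clip(3,-1,9)=3, clip(6,-1,9)=6, clip(10,-1,9)=9, clip(0,-1,9)=0 -> [6, 3, 6, 9, 0]
Stage 3 (DIFF): s[0]=6, 3-6=-3, 6-3=3, 9-6=3, 0-9=-9 -> [6, -3, 3, 3, -9]
Stage 4 (CLIP -10 1): clip(6,-10,1)=1, clip(-3,-10,1)=-3, clip(3,-10,1)=1, clip(3,-10,1)=1, clip(-9,-10,1)=-9 -> [1, -3, 1, 1, -9]
Stage 5 (SUM): sum[0..0]=1, sum[0..1]=-2, sum[0..2]=-1, sum[0..3]=0, sum[0..4]=-9 -> [1, -2, -1, 0, -9]
Stage 6 (CLIP -9 15): clip(1,-9,15)=1, clip(-2,-9,15)=-2, clip(-1,-9,15)=-1, clip(0,-9,15)=0, clip(-9,-9,15)=-9 -> [1, -2, -1, 0, -9]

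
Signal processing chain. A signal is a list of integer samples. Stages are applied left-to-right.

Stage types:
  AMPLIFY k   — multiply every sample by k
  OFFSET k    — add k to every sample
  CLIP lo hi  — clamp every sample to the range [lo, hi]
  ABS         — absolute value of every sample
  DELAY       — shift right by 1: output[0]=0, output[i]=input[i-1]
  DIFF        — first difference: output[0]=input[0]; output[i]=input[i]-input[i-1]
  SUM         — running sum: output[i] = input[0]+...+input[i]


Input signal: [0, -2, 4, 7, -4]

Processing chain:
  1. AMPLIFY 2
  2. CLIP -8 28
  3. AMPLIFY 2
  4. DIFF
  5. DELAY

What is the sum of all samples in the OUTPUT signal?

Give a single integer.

Answer: 28

Derivation:
Input: [0, -2, 4, 7, -4]
Stage 1 (AMPLIFY 2): 0*2=0, -2*2=-4, 4*2=8, 7*2=14, -4*2=-8 -> [0, -4, 8, 14, -8]
Stage 2 (CLIP -8 28): clip(0,-8,28)=0, clip(-4,-8,28)=-4, clip(8,-8,28)=8, clip(14,-8,28)=14, clip(-8,-8,28)=-8 -> [0, -4, 8, 14, -8]
Stage 3 (AMPLIFY 2): 0*2=0, -4*2=-8, 8*2=16, 14*2=28, -8*2=-16 -> [0, -8, 16, 28, -16]
Stage 4 (DIFF): s[0]=0, -8-0=-8, 16--8=24, 28-16=12, -16-28=-44 -> [0, -8, 24, 12, -44]
Stage 5 (DELAY): [0, 0, -8, 24, 12] = [0, 0, -8, 24, 12] -> [0, 0, -8, 24, 12]
Output sum: 28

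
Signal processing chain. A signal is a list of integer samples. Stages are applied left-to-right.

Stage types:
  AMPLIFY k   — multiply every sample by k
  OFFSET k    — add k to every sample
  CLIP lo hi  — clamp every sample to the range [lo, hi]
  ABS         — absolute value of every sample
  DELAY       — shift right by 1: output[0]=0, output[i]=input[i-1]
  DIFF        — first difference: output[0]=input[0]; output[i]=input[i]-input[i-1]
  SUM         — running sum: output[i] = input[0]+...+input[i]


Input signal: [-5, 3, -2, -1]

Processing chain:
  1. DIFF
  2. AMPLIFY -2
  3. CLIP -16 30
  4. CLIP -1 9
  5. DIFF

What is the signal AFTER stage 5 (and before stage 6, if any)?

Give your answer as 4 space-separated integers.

Answer: 9 -10 10 -10

Derivation:
Input: [-5, 3, -2, -1]
Stage 1 (DIFF): s[0]=-5, 3--5=8, -2-3=-5, -1--2=1 -> [-5, 8, -5, 1]
Stage 2 (AMPLIFY -2): -5*-2=10, 8*-2=-16, -5*-2=10, 1*-2=-2 -> [10, -16, 10, -2]
Stage 3 (CLIP -16 30): clip(10,-16,30)=10, clip(-16,-16,30)=-16, clip(10,-16,30)=10, clip(-2,-16,30)=-2 -> [10, -16, 10, -2]
Stage 4 (CLIP -1 9): clip(10,-1,9)=9, clip(-16,-1,9)=-1, clip(10,-1,9)=9, clip(-2,-1,9)=-1 -> [9, -1, 9, -1]
Stage 5 (DIFF): s[0]=9, -1-9=-10, 9--1=10, -1-9=-10 -> [9, -10, 10, -10]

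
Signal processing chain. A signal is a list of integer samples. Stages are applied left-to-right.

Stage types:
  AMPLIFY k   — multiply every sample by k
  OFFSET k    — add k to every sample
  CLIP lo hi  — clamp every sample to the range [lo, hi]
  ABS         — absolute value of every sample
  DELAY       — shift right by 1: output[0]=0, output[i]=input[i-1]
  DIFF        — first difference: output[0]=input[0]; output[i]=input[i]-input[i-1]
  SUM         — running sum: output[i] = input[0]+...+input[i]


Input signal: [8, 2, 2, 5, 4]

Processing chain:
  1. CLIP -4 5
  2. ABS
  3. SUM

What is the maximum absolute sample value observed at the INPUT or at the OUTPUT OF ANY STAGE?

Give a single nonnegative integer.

Input: [8, 2, 2, 5, 4] (max |s|=8)
Stage 1 (CLIP -4 5): clip(8,-4,5)=5, clip(2,-4,5)=2, clip(2,-4,5)=2, clip(5,-4,5)=5, clip(4,-4,5)=4 -> [5, 2, 2, 5, 4] (max |s|=5)
Stage 2 (ABS): |5|=5, |2|=2, |2|=2, |5|=5, |4|=4 -> [5, 2, 2, 5, 4] (max |s|=5)
Stage 3 (SUM): sum[0..0]=5, sum[0..1]=7, sum[0..2]=9, sum[0..3]=14, sum[0..4]=18 -> [5, 7, 9, 14, 18] (max |s|=18)
Overall max amplitude: 18

Answer: 18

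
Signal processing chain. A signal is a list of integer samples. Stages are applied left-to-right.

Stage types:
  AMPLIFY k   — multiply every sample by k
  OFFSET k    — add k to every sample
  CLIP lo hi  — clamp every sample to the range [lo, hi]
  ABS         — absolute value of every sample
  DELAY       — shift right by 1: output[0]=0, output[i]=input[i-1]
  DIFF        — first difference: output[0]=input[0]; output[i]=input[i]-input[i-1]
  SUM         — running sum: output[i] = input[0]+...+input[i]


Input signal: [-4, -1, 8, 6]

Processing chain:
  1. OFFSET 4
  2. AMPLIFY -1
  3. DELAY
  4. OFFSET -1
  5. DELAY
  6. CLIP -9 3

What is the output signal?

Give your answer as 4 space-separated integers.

Answer: 0 -1 -1 -4

Derivation:
Input: [-4, -1, 8, 6]
Stage 1 (OFFSET 4): -4+4=0, -1+4=3, 8+4=12, 6+4=10 -> [0, 3, 12, 10]
Stage 2 (AMPLIFY -1): 0*-1=0, 3*-1=-3, 12*-1=-12, 10*-1=-10 -> [0, -3, -12, -10]
Stage 3 (DELAY): [0, 0, -3, -12] = [0, 0, -3, -12] -> [0, 0, -3, -12]
Stage 4 (OFFSET -1): 0+-1=-1, 0+-1=-1, -3+-1=-4, -12+-1=-13 -> [-1, -1, -4, -13]
Stage 5 (DELAY): [0, -1, -1, -4] = [0, -1, -1, -4] -> [0, -1, -1, -4]
Stage 6 (CLIP -9 3): clip(0,-9,3)=0, clip(-1,-9,3)=-1, clip(-1,-9,3)=-1, clip(-4,-9,3)=-4 -> [0, -1, -1, -4]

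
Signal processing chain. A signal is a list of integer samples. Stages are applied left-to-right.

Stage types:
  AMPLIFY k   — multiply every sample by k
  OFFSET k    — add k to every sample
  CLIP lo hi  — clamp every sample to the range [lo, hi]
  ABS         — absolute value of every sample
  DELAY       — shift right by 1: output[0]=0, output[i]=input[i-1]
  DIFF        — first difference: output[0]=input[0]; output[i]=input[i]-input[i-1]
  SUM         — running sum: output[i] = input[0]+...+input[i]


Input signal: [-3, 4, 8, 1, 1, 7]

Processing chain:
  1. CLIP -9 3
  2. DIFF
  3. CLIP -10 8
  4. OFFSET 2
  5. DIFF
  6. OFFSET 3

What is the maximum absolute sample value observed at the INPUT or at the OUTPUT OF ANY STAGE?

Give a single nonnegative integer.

Answer: 12

Derivation:
Input: [-3, 4, 8, 1, 1, 7] (max |s|=8)
Stage 1 (CLIP -9 3): clip(-3,-9,3)=-3, clip(4,-9,3)=3, clip(8,-9,3)=3, clip(1,-9,3)=1, clip(1,-9,3)=1, clip(7,-9,3)=3 -> [-3, 3, 3, 1, 1, 3] (max |s|=3)
Stage 2 (DIFF): s[0]=-3, 3--3=6, 3-3=0, 1-3=-2, 1-1=0, 3-1=2 -> [-3, 6, 0, -2, 0, 2] (max |s|=6)
Stage 3 (CLIP -10 8): clip(-3,-10,8)=-3, clip(6,-10,8)=6, clip(0,-10,8)=0, clip(-2,-10,8)=-2, clip(0,-10,8)=0, clip(2,-10,8)=2 -> [-3, 6, 0, -2, 0, 2] (max |s|=6)
Stage 4 (OFFSET 2): -3+2=-1, 6+2=8, 0+2=2, -2+2=0, 0+2=2, 2+2=4 -> [-1, 8, 2, 0, 2, 4] (max |s|=8)
Stage 5 (DIFF): s[0]=-1, 8--1=9, 2-8=-6, 0-2=-2, 2-0=2, 4-2=2 -> [-1, 9, -6, -2, 2, 2] (max |s|=9)
Stage 6 (OFFSET 3): -1+3=2, 9+3=12, -6+3=-3, -2+3=1, 2+3=5, 2+3=5 -> [2, 12, -3, 1, 5, 5] (max |s|=12)
Overall max amplitude: 12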